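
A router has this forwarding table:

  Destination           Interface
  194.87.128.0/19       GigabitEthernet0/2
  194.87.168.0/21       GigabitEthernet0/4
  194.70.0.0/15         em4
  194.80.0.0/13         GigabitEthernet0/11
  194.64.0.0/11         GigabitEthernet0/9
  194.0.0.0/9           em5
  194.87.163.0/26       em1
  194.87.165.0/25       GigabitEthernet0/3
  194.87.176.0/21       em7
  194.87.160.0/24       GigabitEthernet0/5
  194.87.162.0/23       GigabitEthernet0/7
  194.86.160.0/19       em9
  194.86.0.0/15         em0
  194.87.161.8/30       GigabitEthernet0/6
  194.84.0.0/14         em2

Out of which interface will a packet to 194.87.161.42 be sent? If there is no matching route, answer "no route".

em0

Routes whose prefix contains 194.87.161.42:
  194.0.0.0/9 (194.0.0.0 - 194.127.255.255) -> em5
  194.64.0.0/11 (194.64.0.0 - 194.95.255.255) -> GigabitEthernet0/9
  194.80.0.0/13 (194.80.0.0 - 194.87.255.255) -> GigabitEthernet0/11
  194.84.0.0/14 (194.84.0.0 - 194.87.255.255) -> em2
  194.86.0.0/15 (194.86.0.0 - 194.87.255.255) -> em0
More-specific entries that do NOT match:
  194.87.161.8/30 (194.87.161.8 - 194.87.161.11) does not contain 194.87.161.42
  194.87.163.0/26 (194.87.163.0 - 194.87.163.63) does not contain 194.87.161.42
  194.87.165.0/25 (194.87.165.0 - 194.87.165.127) does not contain 194.87.161.42
  194.87.160.0/24 (194.87.160.0 - 194.87.160.255) does not contain 194.87.161.42
  194.87.162.0/23 (194.87.162.0 - 194.87.163.255) does not contain 194.87.161.42
  194.87.168.0/21 (194.87.168.0 - 194.87.175.255) does not contain 194.87.161.42
  194.87.176.0/21 (194.87.176.0 - 194.87.183.255) does not contain 194.87.161.42
  194.87.128.0/19 (194.87.128.0 - 194.87.159.255) does not contain 194.87.161.42
  194.86.160.0/19 (194.86.160.0 - 194.86.191.255) does not contain 194.87.161.42
Longest matching prefix is /15 -> interface em0.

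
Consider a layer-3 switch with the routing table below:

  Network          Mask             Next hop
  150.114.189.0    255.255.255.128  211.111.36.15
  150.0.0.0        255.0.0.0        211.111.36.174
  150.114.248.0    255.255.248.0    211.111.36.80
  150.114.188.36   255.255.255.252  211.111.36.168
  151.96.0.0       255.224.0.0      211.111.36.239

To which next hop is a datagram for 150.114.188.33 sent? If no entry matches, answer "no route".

211.111.36.174

Routes whose prefix contains 150.114.188.33:
  150.0.0.0/8 (150.0.0.0 - 150.255.255.255) -> 211.111.36.174
More-specific entries that do NOT match:
  150.114.188.36/30 (150.114.188.36 - 150.114.188.39) does not contain 150.114.188.33
  150.114.189.0/25 (150.114.189.0 - 150.114.189.127) does not contain 150.114.188.33
  150.114.248.0/21 (150.114.248.0 - 150.114.255.255) does not contain 150.114.188.33
  151.96.0.0/11 (151.96.0.0 - 151.127.255.255) does not contain 150.114.188.33
Longest matching prefix is /8 -> next hop 211.111.36.174.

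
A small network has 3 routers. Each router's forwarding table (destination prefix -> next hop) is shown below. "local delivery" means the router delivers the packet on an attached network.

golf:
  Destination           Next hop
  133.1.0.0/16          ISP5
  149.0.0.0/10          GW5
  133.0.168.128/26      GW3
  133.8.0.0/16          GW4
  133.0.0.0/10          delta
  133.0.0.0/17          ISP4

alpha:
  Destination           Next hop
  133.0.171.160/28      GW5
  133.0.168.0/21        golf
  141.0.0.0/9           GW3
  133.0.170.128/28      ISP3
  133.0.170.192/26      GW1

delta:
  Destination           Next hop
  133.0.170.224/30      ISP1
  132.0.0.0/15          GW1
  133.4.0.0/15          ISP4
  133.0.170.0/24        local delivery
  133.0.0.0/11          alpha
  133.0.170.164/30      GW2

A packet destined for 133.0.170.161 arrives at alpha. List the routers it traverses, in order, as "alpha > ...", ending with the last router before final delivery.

alpha > golf > delta

At alpha: longest match for 133.0.170.161 is 133.0.168.0/21 -> golf
At golf: longest match for 133.0.170.161 is 133.0.0.0/10 -> delta
At delta: longest match for 133.0.170.161 is 133.0.170.0/24 -> local delivery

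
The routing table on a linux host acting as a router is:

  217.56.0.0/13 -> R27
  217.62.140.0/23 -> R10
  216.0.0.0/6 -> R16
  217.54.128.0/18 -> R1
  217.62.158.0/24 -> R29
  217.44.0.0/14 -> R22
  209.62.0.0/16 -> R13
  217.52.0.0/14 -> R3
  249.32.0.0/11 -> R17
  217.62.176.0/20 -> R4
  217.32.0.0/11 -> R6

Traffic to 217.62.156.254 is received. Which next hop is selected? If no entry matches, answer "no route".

R27

Routes whose prefix contains 217.62.156.254:
  216.0.0.0/6 (216.0.0.0 - 219.255.255.255) -> R16
  217.32.0.0/11 (217.32.0.0 - 217.63.255.255) -> R6
  217.56.0.0/13 (217.56.0.0 - 217.63.255.255) -> R27
More-specific entries that do NOT match:
  217.62.158.0/24 (217.62.158.0 - 217.62.158.255) does not contain 217.62.156.254
  217.62.140.0/23 (217.62.140.0 - 217.62.141.255) does not contain 217.62.156.254
  217.62.176.0/20 (217.62.176.0 - 217.62.191.255) does not contain 217.62.156.254
  217.54.128.0/18 (217.54.128.0 - 217.54.191.255) does not contain 217.62.156.254
  209.62.0.0/16 (209.62.0.0 - 209.62.255.255) does not contain 217.62.156.254
  217.44.0.0/14 (217.44.0.0 - 217.47.255.255) does not contain 217.62.156.254
  217.52.0.0/14 (217.52.0.0 - 217.55.255.255) does not contain 217.62.156.254
Longest matching prefix is /13 -> next hop R27.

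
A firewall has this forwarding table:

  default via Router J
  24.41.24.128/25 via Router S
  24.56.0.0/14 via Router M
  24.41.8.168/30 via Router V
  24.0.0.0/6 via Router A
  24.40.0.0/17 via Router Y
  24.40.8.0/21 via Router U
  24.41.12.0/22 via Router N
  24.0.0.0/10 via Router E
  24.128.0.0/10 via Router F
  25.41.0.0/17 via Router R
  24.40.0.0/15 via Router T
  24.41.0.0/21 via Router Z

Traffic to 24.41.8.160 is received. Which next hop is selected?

Router T

Routes whose prefix contains 24.41.8.160:
  0.0.0.0/0 (default, matches everything) -> Router J
  24.0.0.0/6 (24.0.0.0 - 27.255.255.255) -> Router A
  24.0.0.0/10 (24.0.0.0 - 24.63.255.255) -> Router E
  24.40.0.0/15 (24.40.0.0 - 24.41.255.255) -> Router T
More-specific entries that do NOT match:
  24.41.8.168/30 (24.41.8.168 - 24.41.8.171) does not contain 24.41.8.160
  24.41.24.128/25 (24.41.24.128 - 24.41.24.255) does not contain 24.41.8.160
  24.41.12.0/22 (24.41.12.0 - 24.41.15.255) does not contain 24.41.8.160
  24.40.8.0/21 (24.40.8.0 - 24.40.15.255) does not contain 24.41.8.160
  24.41.0.0/21 (24.41.0.0 - 24.41.7.255) does not contain 24.41.8.160
  24.40.0.0/17 (24.40.0.0 - 24.40.127.255) does not contain 24.41.8.160
  25.41.0.0/17 (25.41.0.0 - 25.41.127.255) does not contain 24.41.8.160
Longest matching prefix is /15 -> next hop Router T.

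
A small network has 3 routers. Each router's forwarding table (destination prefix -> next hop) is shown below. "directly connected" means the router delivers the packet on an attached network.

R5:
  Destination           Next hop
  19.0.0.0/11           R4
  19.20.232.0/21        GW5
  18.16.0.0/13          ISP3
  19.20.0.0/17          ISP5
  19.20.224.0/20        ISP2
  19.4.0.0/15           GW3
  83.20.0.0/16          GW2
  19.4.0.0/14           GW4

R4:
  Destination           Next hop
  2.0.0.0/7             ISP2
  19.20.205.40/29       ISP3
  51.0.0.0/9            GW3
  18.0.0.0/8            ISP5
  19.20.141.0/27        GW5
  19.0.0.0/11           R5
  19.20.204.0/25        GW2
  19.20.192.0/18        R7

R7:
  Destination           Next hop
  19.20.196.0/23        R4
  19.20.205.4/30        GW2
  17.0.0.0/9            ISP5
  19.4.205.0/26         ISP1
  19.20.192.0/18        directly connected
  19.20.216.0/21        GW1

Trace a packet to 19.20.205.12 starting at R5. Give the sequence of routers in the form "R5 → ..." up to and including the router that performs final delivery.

R5 → R4 → R7

At R5: longest match for 19.20.205.12 is 19.0.0.0/11 -> R4
At R4: longest match for 19.20.205.12 is 19.20.192.0/18 -> R7
At R7: longest match for 19.20.205.12 is 19.20.192.0/18 -> directly connected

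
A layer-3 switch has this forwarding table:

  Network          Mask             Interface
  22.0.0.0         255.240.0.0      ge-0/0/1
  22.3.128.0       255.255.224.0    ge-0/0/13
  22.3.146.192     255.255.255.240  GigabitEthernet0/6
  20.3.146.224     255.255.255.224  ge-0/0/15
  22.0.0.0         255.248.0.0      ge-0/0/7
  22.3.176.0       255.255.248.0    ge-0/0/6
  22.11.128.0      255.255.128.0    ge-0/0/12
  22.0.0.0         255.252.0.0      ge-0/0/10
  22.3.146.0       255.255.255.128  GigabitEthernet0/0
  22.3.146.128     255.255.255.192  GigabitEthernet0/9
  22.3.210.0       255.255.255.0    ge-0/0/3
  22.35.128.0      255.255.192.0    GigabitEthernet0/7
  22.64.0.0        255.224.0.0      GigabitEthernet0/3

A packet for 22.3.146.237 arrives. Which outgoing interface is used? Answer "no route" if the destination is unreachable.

Routes whose prefix contains 22.3.146.237:
  22.0.0.0/12 (22.0.0.0 - 22.15.255.255) -> ge-0/0/1
  22.0.0.0/13 (22.0.0.0 - 22.7.255.255) -> ge-0/0/7
  22.0.0.0/14 (22.0.0.0 - 22.3.255.255) -> ge-0/0/10
  22.3.128.0/19 (22.3.128.0 - 22.3.159.255) -> ge-0/0/13
More-specific entries that do NOT match:
  22.3.146.192/28 (22.3.146.192 - 22.3.146.207) does not contain 22.3.146.237
  20.3.146.224/27 (20.3.146.224 - 20.3.146.255) does not contain 22.3.146.237
  22.3.146.128/26 (22.3.146.128 - 22.3.146.191) does not contain 22.3.146.237
  22.3.146.0/25 (22.3.146.0 - 22.3.146.127) does not contain 22.3.146.237
  22.3.210.0/24 (22.3.210.0 - 22.3.210.255) does not contain 22.3.146.237
  22.3.176.0/21 (22.3.176.0 - 22.3.183.255) does not contain 22.3.146.237
Longest matching prefix is /19 -> interface ge-0/0/13.

ge-0/0/13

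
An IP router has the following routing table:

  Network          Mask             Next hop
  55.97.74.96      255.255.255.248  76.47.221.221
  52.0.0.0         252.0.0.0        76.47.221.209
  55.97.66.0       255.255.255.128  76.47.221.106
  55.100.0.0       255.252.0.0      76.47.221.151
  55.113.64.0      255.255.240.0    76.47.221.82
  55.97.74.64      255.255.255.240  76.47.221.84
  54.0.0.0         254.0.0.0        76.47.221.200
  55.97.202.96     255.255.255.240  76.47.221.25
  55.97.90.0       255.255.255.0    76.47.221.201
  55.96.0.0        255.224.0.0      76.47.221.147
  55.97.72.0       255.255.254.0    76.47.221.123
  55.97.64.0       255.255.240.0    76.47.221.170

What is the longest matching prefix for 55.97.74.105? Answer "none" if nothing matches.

Entries matching 55.97.74.105:
  52.0.0.0/6 (52.0.0.0 - 55.255.255.255)
  54.0.0.0/7 (54.0.0.0 - 55.255.255.255)
  55.96.0.0/11 (55.96.0.0 - 55.127.255.255)
  55.97.64.0/20 (55.97.64.0 - 55.97.79.255)
Most specific is 55.97.64.0/20.

55.97.64.0/20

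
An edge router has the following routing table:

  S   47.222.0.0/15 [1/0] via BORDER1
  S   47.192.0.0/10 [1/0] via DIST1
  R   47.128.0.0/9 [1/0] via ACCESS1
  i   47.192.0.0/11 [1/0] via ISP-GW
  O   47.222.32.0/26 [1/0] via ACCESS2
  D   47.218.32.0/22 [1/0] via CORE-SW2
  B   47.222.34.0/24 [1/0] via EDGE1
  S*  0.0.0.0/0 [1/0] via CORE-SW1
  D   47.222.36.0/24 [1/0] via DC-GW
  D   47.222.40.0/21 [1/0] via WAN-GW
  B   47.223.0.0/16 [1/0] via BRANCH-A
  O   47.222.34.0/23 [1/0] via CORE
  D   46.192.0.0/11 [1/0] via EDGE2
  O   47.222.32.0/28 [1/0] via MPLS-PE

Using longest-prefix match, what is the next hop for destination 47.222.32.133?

BORDER1

Routes whose prefix contains 47.222.32.133:
  0.0.0.0/0 (default, matches everything) -> CORE-SW1
  47.128.0.0/9 (47.128.0.0 - 47.255.255.255) -> ACCESS1
  47.192.0.0/10 (47.192.0.0 - 47.255.255.255) -> DIST1
  47.192.0.0/11 (47.192.0.0 - 47.223.255.255) -> ISP-GW
  47.222.0.0/15 (47.222.0.0 - 47.223.255.255) -> BORDER1
More-specific entries that do NOT match:
  47.222.32.0/28 (47.222.32.0 - 47.222.32.15) does not contain 47.222.32.133
  47.222.32.0/26 (47.222.32.0 - 47.222.32.63) does not contain 47.222.32.133
  47.222.34.0/24 (47.222.34.0 - 47.222.34.255) does not contain 47.222.32.133
  47.222.36.0/24 (47.222.36.0 - 47.222.36.255) does not contain 47.222.32.133
  47.222.34.0/23 (47.222.34.0 - 47.222.35.255) does not contain 47.222.32.133
  47.218.32.0/22 (47.218.32.0 - 47.218.35.255) does not contain 47.222.32.133
  47.222.40.0/21 (47.222.40.0 - 47.222.47.255) does not contain 47.222.32.133
  47.223.0.0/16 (47.223.0.0 - 47.223.255.255) does not contain 47.222.32.133
Longest matching prefix is /15 -> next hop BORDER1.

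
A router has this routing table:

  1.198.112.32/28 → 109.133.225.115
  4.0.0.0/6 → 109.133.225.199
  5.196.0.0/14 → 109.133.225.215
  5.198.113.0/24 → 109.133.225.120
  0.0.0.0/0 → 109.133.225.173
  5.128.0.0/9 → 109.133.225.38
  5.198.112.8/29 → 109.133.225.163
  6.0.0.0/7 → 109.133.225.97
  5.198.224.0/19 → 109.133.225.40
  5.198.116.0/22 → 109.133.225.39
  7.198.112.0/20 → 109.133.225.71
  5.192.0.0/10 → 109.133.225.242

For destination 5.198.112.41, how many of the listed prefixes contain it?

5

Prefixes containing 5.198.112.41:
  0.0.0.0/0 (default, matches everything)
  4.0.0.0/6 (4.0.0.0 - 7.255.255.255)
  5.128.0.0/9 (5.128.0.0 - 5.255.255.255)
  5.192.0.0/10 (5.192.0.0 - 5.255.255.255)
  5.196.0.0/14 (5.196.0.0 - 5.199.255.255)
Total matching entries: 5.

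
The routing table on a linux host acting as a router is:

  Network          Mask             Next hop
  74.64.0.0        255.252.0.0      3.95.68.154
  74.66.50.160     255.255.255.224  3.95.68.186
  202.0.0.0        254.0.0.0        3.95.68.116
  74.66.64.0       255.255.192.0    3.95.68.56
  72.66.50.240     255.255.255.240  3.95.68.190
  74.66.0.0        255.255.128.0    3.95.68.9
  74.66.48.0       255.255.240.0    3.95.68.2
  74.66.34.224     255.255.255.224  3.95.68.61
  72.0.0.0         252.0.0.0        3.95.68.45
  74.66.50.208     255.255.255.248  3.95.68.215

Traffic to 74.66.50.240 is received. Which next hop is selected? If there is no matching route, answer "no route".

3.95.68.2

Routes whose prefix contains 74.66.50.240:
  72.0.0.0/6 (72.0.0.0 - 75.255.255.255) -> 3.95.68.45
  74.64.0.0/14 (74.64.0.0 - 74.67.255.255) -> 3.95.68.154
  74.66.0.0/17 (74.66.0.0 - 74.66.127.255) -> 3.95.68.9
  74.66.48.0/20 (74.66.48.0 - 74.66.63.255) -> 3.95.68.2
More-specific entries that do NOT match:
  74.66.50.208/29 (74.66.50.208 - 74.66.50.215) does not contain 74.66.50.240
  72.66.50.240/28 (72.66.50.240 - 72.66.50.255) does not contain 74.66.50.240
  74.66.50.160/27 (74.66.50.160 - 74.66.50.191) does not contain 74.66.50.240
  74.66.34.224/27 (74.66.34.224 - 74.66.34.255) does not contain 74.66.50.240
Longest matching prefix is /20 -> next hop 3.95.68.2.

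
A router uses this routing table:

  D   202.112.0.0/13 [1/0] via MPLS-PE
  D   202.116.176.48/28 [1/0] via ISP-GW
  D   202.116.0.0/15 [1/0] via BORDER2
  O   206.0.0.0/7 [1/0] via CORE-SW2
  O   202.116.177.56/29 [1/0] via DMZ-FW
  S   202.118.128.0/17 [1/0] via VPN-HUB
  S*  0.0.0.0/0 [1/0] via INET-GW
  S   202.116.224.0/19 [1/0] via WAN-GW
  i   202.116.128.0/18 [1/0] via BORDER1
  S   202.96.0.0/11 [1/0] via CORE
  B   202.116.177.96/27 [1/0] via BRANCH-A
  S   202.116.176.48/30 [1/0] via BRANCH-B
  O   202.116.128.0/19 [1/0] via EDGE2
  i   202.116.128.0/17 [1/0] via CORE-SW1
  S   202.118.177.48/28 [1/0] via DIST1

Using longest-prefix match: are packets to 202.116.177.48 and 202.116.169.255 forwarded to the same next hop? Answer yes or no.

yes

202.116.177.48: longest match 202.116.128.0/18 -> BORDER1
202.116.169.255: longest match 202.116.128.0/18 -> BORDER1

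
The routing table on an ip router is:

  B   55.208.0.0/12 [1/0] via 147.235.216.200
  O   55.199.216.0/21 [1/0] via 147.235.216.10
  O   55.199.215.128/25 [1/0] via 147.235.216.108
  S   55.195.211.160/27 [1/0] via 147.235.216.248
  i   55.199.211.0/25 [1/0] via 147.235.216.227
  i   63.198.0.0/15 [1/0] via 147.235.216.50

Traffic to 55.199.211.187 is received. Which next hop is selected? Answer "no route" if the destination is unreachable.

No entry's prefix contains 55.199.211.187; there is no default route.

no route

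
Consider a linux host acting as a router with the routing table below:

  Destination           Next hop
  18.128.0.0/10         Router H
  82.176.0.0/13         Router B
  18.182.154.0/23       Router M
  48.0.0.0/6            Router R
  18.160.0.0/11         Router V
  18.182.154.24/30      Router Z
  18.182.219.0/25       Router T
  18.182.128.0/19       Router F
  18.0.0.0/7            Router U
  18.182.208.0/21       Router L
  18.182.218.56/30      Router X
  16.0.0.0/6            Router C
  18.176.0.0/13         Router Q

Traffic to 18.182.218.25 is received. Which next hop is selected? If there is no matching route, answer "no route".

Router Q

Routes whose prefix contains 18.182.218.25:
  16.0.0.0/6 (16.0.0.0 - 19.255.255.255) -> Router C
  18.0.0.0/7 (18.0.0.0 - 19.255.255.255) -> Router U
  18.128.0.0/10 (18.128.0.0 - 18.191.255.255) -> Router H
  18.160.0.0/11 (18.160.0.0 - 18.191.255.255) -> Router V
  18.176.0.0/13 (18.176.0.0 - 18.183.255.255) -> Router Q
More-specific entries that do NOT match:
  18.182.154.24/30 (18.182.154.24 - 18.182.154.27) does not contain 18.182.218.25
  18.182.218.56/30 (18.182.218.56 - 18.182.218.59) does not contain 18.182.218.25
  18.182.219.0/25 (18.182.219.0 - 18.182.219.127) does not contain 18.182.218.25
  18.182.154.0/23 (18.182.154.0 - 18.182.155.255) does not contain 18.182.218.25
  18.182.208.0/21 (18.182.208.0 - 18.182.215.255) does not contain 18.182.218.25
  18.182.128.0/19 (18.182.128.0 - 18.182.159.255) does not contain 18.182.218.25
Longest matching prefix is /13 -> next hop Router Q.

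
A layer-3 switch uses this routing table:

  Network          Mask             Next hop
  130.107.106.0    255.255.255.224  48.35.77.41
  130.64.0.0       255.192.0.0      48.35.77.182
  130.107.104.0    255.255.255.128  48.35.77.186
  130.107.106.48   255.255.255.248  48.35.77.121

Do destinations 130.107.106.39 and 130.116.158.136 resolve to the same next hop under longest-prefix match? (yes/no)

130.107.106.39: longest match 130.64.0.0/10 -> 48.35.77.182
130.116.158.136: longest match 130.64.0.0/10 -> 48.35.77.182

yes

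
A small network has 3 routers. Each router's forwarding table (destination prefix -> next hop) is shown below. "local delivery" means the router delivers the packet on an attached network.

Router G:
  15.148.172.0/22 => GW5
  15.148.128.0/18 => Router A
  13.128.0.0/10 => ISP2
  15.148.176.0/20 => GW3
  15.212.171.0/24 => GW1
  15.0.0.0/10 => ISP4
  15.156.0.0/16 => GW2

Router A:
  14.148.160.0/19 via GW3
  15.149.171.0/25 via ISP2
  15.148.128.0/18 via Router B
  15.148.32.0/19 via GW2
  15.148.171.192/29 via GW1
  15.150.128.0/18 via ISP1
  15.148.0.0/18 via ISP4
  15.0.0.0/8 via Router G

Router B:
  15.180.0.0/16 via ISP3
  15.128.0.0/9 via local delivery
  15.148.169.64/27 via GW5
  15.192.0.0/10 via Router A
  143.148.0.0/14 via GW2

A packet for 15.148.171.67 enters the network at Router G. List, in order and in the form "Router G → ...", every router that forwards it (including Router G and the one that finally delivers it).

Router G → Router A → Router B

At Router G: longest match for 15.148.171.67 is 15.148.128.0/18 -> Router A
At Router A: longest match for 15.148.171.67 is 15.148.128.0/18 -> Router B
At Router B: longest match for 15.148.171.67 is 15.128.0.0/9 -> local delivery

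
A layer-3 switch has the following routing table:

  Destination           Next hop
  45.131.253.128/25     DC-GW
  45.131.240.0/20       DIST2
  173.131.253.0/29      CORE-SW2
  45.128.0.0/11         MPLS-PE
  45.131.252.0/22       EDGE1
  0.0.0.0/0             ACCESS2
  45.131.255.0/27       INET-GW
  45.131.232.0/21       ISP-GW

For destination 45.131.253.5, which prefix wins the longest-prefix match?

45.131.252.0/22

Entries matching 45.131.253.5:
  0.0.0.0/0 (default, matches everything)
  45.128.0.0/11 (45.128.0.0 - 45.159.255.255)
  45.131.240.0/20 (45.131.240.0 - 45.131.255.255)
  45.131.252.0/22 (45.131.252.0 - 45.131.255.255)
Most specific is 45.131.252.0/22.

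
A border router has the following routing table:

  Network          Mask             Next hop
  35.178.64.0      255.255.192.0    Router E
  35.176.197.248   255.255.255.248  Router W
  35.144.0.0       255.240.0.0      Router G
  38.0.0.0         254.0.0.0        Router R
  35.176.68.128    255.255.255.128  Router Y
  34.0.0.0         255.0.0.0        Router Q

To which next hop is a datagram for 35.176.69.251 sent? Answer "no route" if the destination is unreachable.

no route

No entry's prefix contains 35.176.69.251; there is no default route.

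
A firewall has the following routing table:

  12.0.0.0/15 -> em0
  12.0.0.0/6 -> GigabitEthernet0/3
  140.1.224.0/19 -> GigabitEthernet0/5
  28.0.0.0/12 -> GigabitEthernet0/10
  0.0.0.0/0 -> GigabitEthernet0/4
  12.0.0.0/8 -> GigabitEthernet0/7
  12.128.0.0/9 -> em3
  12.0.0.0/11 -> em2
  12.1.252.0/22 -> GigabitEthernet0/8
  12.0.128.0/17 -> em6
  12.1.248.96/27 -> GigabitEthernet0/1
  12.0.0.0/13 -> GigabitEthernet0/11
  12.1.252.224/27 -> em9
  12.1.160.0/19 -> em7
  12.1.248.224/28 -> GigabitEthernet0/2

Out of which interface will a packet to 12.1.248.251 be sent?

em0

Routes whose prefix contains 12.1.248.251:
  0.0.0.0/0 (default, matches everything) -> GigabitEthernet0/4
  12.0.0.0/6 (12.0.0.0 - 15.255.255.255) -> GigabitEthernet0/3
  12.0.0.0/8 (12.0.0.0 - 12.255.255.255) -> GigabitEthernet0/7
  12.0.0.0/11 (12.0.0.0 - 12.31.255.255) -> em2
  12.0.0.0/13 (12.0.0.0 - 12.7.255.255) -> GigabitEthernet0/11
  12.0.0.0/15 (12.0.0.0 - 12.1.255.255) -> em0
More-specific entries that do NOT match:
  12.1.248.224/28 (12.1.248.224 - 12.1.248.239) does not contain 12.1.248.251
  12.1.248.96/27 (12.1.248.96 - 12.1.248.127) does not contain 12.1.248.251
  12.1.252.224/27 (12.1.252.224 - 12.1.252.255) does not contain 12.1.248.251
  12.1.252.0/22 (12.1.252.0 - 12.1.255.255) does not contain 12.1.248.251
  140.1.224.0/19 (140.1.224.0 - 140.1.255.255) does not contain 12.1.248.251
  12.1.160.0/19 (12.1.160.0 - 12.1.191.255) does not contain 12.1.248.251
  12.0.128.0/17 (12.0.128.0 - 12.0.255.255) does not contain 12.1.248.251
Longest matching prefix is /15 -> interface em0.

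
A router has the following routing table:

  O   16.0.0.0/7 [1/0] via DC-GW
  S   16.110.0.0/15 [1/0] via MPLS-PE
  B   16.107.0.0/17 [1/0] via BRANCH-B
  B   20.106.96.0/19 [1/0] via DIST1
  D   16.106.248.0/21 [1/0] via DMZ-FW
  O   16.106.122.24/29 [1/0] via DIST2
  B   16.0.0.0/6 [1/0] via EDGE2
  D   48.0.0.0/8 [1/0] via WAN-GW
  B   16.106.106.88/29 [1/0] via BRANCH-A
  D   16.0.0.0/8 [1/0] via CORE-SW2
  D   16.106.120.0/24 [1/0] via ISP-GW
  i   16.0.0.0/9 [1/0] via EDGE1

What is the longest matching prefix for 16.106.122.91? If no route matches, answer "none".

16.0.0.0/9

Entries matching 16.106.122.91:
  16.0.0.0/6 (16.0.0.0 - 19.255.255.255)
  16.0.0.0/7 (16.0.0.0 - 17.255.255.255)
  16.0.0.0/8 (16.0.0.0 - 16.255.255.255)
  16.0.0.0/9 (16.0.0.0 - 16.127.255.255)
Most specific is 16.0.0.0/9.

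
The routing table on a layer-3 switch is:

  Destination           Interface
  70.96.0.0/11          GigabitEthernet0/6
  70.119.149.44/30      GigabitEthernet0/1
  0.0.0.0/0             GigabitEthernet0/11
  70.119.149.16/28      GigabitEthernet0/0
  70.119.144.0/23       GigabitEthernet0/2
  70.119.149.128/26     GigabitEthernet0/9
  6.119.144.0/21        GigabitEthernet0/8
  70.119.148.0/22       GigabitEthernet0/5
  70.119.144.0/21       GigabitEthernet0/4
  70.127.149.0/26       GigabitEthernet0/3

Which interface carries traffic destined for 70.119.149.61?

Routes whose prefix contains 70.119.149.61:
  0.0.0.0/0 (default, matches everything) -> GigabitEthernet0/11
  70.96.0.0/11 (70.96.0.0 - 70.127.255.255) -> GigabitEthernet0/6
  70.119.144.0/21 (70.119.144.0 - 70.119.151.255) -> GigabitEthernet0/4
  70.119.148.0/22 (70.119.148.0 - 70.119.151.255) -> GigabitEthernet0/5
More-specific entries that do NOT match:
  70.119.149.44/30 (70.119.149.44 - 70.119.149.47) does not contain 70.119.149.61
  70.119.149.16/28 (70.119.149.16 - 70.119.149.31) does not contain 70.119.149.61
  70.119.149.128/26 (70.119.149.128 - 70.119.149.191) does not contain 70.119.149.61
  70.127.149.0/26 (70.127.149.0 - 70.127.149.63) does not contain 70.119.149.61
  70.119.144.0/23 (70.119.144.0 - 70.119.145.255) does not contain 70.119.149.61
Longest matching prefix is /22 -> interface GigabitEthernet0/5.

GigabitEthernet0/5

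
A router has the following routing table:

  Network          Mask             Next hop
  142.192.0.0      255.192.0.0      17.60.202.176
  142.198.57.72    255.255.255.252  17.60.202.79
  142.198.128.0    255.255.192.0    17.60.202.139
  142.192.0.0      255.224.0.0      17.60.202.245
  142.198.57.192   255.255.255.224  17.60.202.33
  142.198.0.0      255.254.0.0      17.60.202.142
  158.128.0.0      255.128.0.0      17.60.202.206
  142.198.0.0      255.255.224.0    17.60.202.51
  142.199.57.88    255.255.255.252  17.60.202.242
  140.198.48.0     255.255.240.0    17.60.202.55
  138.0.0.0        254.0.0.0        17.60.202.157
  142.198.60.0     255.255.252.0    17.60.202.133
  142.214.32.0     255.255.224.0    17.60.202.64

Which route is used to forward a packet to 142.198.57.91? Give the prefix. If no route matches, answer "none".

142.198.0.0/15

Entries matching 142.198.57.91:
  142.192.0.0/10 (142.192.0.0 - 142.255.255.255)
  142.192.0.0/11 (142.192.0.0 - 142.223.255.255)
  142.198.0.0/15 (142.198.0.0 - 142.199.255.255)
Most specific is 142.198.0.0/15.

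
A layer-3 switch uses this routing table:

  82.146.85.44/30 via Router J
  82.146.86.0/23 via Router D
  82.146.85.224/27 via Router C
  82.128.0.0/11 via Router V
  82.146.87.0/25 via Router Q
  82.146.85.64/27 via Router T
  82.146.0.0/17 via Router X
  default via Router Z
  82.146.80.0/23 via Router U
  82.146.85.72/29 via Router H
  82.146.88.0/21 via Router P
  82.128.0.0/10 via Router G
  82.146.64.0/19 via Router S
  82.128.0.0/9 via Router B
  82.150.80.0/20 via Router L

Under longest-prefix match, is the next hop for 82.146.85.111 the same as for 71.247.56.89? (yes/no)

82.146.85.111: longest match 82.146.64.0/19 -> Router S
71.247.56.89: longest match 0.0.0.0/0 -> Router Z

no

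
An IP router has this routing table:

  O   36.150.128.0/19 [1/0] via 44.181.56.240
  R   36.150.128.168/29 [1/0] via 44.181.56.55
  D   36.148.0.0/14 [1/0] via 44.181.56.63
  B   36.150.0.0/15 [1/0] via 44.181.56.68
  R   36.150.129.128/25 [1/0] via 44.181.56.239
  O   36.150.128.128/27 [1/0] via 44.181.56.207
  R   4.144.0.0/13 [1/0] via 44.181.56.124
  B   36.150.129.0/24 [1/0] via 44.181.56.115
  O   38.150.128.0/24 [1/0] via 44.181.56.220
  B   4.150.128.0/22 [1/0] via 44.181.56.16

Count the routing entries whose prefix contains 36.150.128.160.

3

Prefixes containing 36.150.128.160:
  36.148.0.0/14 (36.148.0.0 - 36.151.255.255)
  36.150.0.0/15 (36.150.0.0 - 36.151.255.255)
  36.150.128.0/19 (36.150.128.0 - 36.150.159.255)
Total matching entries: 3.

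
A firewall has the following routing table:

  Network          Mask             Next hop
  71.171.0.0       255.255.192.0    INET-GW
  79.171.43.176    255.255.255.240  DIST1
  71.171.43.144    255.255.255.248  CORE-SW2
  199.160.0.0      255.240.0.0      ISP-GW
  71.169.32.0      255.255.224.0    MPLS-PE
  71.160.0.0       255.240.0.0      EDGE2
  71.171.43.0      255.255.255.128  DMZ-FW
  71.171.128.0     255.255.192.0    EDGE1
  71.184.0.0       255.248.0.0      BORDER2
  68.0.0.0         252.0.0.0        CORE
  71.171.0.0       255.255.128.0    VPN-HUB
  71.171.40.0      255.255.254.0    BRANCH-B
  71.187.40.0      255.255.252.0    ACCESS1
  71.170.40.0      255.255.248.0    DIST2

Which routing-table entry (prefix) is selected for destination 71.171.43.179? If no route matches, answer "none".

Entries matching 71.171.43.179:
  68.0.0.0/6 (68.0.0.0 - 71.255.255.255)
  71.160.0.0/12 (71.160.0.0 - 71.175.255.255)
  71.171.0.0/17 (71.171.0.0 - 71.171.127.255)
  71.171.0.0/18 (71.171.0.0 - 71.171.63.255)
Most specific is 71.171.0.0/18.

71.171.0.0/18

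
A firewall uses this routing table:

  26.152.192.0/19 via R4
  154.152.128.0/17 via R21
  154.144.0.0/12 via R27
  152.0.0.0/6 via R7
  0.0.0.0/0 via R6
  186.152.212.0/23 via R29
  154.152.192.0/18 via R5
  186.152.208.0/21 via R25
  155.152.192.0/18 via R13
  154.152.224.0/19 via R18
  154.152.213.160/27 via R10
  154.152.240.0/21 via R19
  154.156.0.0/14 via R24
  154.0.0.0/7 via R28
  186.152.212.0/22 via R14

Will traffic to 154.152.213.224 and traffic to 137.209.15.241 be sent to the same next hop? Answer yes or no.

no

154.152.213.224: longest match 154.152.192.0/18 -> R5
137.209.15.241: longest match 0.0.0.0/0 -> R6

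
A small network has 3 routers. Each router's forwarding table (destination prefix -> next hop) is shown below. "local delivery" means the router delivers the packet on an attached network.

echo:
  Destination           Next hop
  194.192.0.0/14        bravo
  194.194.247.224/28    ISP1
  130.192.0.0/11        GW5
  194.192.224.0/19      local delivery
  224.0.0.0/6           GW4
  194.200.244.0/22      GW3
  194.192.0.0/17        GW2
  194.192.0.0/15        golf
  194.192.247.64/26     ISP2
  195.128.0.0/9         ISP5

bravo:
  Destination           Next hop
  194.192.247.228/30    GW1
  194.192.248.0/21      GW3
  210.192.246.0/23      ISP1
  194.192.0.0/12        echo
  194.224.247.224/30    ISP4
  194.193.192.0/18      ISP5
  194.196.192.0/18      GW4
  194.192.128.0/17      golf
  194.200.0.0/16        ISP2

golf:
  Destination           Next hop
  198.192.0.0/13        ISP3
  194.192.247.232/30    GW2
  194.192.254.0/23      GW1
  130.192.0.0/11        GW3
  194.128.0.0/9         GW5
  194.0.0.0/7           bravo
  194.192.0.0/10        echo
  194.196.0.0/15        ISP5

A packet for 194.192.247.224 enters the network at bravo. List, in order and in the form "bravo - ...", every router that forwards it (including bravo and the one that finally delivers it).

At bravo: longest match for 194.192.247.224 is 194.192.128.0/17 -> golf
At golf: longest match for 194.192.247.224 is 194.192.0.0/10 -> echo
At echo: longest match for 194.192.247.224 is 194.192.224.0/19 -> local delivery

bravo - golf - echo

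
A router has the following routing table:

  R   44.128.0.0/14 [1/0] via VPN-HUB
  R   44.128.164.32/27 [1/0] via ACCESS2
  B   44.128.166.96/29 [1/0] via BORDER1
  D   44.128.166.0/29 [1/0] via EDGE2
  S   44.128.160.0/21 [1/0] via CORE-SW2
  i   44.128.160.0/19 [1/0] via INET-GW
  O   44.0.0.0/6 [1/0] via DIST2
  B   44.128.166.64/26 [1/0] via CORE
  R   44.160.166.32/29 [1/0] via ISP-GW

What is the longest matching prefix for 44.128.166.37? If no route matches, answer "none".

44.128.160.0/21

Entries matching 44.128.166.37:
  44.0.0.0/6 (44.0.0.0 - 47.255.255.255)
  44.128.0.0/14 (44.128.0.0 - 44.131.255.255)
  44.128.160.0/19 (44.128.160.0 - 44.128.191.255)
  44.128.160.0/21 (44.128.160.0 - 44.128.167.255)
Most specific is 44.128.160.0/21.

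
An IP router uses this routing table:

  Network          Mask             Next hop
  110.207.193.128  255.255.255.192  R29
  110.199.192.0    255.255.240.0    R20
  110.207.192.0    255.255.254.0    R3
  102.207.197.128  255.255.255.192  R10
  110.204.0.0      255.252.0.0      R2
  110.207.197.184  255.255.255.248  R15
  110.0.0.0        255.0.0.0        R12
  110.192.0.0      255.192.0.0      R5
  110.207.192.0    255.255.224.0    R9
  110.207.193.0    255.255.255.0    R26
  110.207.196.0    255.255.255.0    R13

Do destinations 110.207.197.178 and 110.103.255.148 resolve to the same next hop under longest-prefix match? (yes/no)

no

110.207.197.178: longest match 110.207.192.0/19 -> R9
110.103.255.148: longest match 110.0.0.0/8 -> R12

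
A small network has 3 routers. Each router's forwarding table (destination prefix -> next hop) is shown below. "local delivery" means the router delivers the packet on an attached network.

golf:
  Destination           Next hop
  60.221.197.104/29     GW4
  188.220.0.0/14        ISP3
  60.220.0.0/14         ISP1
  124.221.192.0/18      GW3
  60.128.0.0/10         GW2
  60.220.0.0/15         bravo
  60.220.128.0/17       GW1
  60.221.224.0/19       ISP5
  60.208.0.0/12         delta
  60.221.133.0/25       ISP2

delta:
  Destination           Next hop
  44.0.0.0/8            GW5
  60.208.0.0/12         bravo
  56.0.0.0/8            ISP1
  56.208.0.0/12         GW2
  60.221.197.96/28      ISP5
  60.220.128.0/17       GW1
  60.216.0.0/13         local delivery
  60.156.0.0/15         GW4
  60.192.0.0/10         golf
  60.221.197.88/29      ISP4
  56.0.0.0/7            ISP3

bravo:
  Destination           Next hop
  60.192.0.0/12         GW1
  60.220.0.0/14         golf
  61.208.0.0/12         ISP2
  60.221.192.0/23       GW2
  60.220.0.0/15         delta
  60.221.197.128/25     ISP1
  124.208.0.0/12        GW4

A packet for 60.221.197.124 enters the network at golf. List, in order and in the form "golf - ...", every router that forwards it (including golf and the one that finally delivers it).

At golf: longest match for 60.221.197.124 is 60.220.0.0/15 -> bravo
At bravo: longest match for 60.221.197.124 is 60.220.0.0/15 -> delta
At delta: longest match for 60.221.197.124 is 60.216.0.0/13 -> local delivery

golf - bravo - delta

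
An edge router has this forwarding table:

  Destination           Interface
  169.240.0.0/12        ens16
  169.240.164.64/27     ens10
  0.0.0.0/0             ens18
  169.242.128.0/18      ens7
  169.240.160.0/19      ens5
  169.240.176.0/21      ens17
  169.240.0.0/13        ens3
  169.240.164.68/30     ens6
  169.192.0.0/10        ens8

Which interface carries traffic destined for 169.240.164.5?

ens5

Routes whose prefix contains 169.240.164.5:
  0.0.0.0/0 (default, matches everything) -> ens18
  169.192.0.0/10 (169.192.0.0 - 169.255.255.255) -> ens8
  169.240.0.0/12 (169.240.0.0 - 169.255.255.255) -> ens16
  169.240.0.0/13 (169.240.0.0 - 169.247.255.255) -> ens3
  169.240.160.0/19 (169.240.160.0 - 169.240.191.255) -> ens5
More-specific entries that do NOT match:
  169.240.164.68/30 (169.240.164.68 - 169.240.164.71) does not contain 169.240.164.5
  169.240.164.64/27 (169.240.164.64 - 169.240.164.95) does not contain 169.240.164.5
  169.240.176.0/21 (169.240.176.0 - 169.240.183.255) does not contain 169.240.164.5
Longest matching prefix is /19 -> interface ens5.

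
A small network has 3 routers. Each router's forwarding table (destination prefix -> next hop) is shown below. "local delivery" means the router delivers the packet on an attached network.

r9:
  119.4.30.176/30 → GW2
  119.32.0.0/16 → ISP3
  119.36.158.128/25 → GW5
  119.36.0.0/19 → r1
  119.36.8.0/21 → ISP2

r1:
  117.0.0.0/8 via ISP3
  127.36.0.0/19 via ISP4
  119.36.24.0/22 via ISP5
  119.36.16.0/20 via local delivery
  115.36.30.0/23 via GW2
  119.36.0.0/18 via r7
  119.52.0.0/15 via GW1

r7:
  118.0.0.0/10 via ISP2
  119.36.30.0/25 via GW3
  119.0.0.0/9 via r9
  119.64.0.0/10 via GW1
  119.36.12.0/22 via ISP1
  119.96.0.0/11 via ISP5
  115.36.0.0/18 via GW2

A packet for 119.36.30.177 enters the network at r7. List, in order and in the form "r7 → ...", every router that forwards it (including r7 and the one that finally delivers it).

r7 → r9 → r1

At r7: longest match for 119.36.30.177 is 119.0.0.0/9 -> r9
At r9: longest match for 119.36.30.177 is 119.36.0.0/19 -> r1
At r1: longest match for 119.36.30.177 is 119.36.16.0/20 -> local delivery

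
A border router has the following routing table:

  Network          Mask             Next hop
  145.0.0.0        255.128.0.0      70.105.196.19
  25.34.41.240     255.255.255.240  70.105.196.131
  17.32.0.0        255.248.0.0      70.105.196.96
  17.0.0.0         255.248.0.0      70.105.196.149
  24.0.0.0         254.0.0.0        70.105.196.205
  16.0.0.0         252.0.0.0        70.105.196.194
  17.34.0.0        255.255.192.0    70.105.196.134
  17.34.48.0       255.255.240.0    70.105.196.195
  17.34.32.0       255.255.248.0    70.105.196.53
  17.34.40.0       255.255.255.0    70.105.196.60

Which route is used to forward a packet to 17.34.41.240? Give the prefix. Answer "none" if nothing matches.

Entries matching 17.34.41.240:
  16.0.0.0/6 (16.0.0.0 - 19.255.255.255)
  17.32.0.0/13 (17.32.0.0 - 17.39.255.255)
  17.34.0.0/18 (17.34.0.0 - 17.34.63.255)
Most specific is 17.34.0.0/18.

17.34.0.0/18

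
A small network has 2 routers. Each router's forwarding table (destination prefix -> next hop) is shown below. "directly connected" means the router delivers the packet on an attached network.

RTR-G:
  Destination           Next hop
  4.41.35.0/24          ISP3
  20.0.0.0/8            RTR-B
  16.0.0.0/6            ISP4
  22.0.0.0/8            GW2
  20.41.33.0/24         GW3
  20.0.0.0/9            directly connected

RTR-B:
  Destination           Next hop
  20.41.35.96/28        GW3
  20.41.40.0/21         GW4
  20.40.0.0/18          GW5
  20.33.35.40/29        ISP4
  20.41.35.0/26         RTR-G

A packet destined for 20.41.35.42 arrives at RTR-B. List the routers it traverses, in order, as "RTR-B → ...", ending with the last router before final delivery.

At RTR-B: longest match for 20.41.35.42 is 20.41.35.0/26 -> RTR-G
At RTR-G: longest match for 20.41.35.42 is 20.0.0.0/9 -> directly connected

RTR-B → RTR-G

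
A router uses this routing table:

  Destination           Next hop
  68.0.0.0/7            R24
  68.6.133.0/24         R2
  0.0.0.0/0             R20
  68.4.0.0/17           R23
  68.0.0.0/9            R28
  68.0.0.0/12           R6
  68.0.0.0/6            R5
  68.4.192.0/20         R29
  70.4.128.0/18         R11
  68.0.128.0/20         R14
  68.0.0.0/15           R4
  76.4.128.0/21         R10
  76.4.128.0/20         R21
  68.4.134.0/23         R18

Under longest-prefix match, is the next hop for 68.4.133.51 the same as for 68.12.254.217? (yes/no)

yes

68.4.133.51: longest match 68.0.0.0/12 -> R6
68.12.254.217: longest match 68.0.0.0/12 -> R6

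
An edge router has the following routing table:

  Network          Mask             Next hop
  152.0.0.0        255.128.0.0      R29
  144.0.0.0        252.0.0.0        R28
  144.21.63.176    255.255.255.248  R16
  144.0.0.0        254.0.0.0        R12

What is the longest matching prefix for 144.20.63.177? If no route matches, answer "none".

144.0.0.0/7

Entries matching 144.20.63.177:
  144.0.0.0/6 (144.0.0.0 - 147.255.255.255)
  144.0.0.0/7 (144.0.0.0 - 145.255.255.255)
Most specific is 144.0.0.0/7.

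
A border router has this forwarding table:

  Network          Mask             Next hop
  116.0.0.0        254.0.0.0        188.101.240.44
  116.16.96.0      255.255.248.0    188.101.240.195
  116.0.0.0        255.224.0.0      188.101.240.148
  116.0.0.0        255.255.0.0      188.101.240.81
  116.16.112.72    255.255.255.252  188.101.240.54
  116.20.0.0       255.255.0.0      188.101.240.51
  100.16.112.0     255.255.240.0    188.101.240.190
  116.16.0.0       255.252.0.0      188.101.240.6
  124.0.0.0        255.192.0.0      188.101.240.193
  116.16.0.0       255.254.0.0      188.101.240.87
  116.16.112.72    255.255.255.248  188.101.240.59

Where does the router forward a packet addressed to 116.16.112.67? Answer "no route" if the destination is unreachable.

Routes whose prefix contains 116.16.112.67:
  116.0.0.0/7 (116.0.0.0 - 117.255.255.255) -> 188.101.240.44
  116.0.0.0/11 (116.0.0.0 - 116.31.255.255) -> 188.101.240.148
  116.16.0.0/14 (116.16.0.0 - 116.19.255.255) -> 188.101.240.6
  116.16.0.0/15 (116.16.0.0 - 116.17.255.255) -> 188.101.240.87
More-specific entries that do NOT match:
  116.16.112.72/30 (116.16.112.72 - 116.16.112.75) does not contain 116.16.112.67
  116.16.112.72/29 (116.16.112.72 - 116.16.112.79) does not contain 116.16.112.67
  116.16.96.0/21 (116.16.96.0 - 116.16.103.255) does not contain 116.16.112.67
  100.16.112.0/20 (100.16.112.0 - 100.16.127.255) does not contain 116.16.112.67
  116.0.0.0/16 (116.0.0.0 - 116.0.255.255) does not contain 116.16.112.67
  116.20.0.0/16 (116.20.0.0 - 116.20.255.255) does not contain 116.16.112.67
Longest matching prefix is /15 -> next hop 188.101.240.87.

188.101.240.87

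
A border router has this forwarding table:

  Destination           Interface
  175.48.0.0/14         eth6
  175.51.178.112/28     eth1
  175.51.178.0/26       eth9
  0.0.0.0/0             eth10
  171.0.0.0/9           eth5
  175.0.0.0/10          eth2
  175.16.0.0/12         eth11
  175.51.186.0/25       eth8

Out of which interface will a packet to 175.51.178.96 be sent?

Routes whose prefix contains 175.51.178.96:
  0.0.0.0/0 (default, matches everything) -> eth10
  175.0.0.0/10 (175.0.0.0 - 175.63.255.255) -> eth2
  175.48.0.0/14 (175.48.0.0 - 175.51.255.255) -> eth6
More-specific entries that do NOT match:
  175.51.178.112/28 (175.51.178.112 - 175.51.178.127) does not contain 175.51.178.96
  175.51.178.0/26 (175.51.178.0 - 175.51.178.63) does not contain 175.51.178.96
  175.51.186.0/25 (175.51.186.0 - 175.51.186.127) does not contain 175.51.178.96
Longest matching prefix is /14 -> interface eth6.

eth6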